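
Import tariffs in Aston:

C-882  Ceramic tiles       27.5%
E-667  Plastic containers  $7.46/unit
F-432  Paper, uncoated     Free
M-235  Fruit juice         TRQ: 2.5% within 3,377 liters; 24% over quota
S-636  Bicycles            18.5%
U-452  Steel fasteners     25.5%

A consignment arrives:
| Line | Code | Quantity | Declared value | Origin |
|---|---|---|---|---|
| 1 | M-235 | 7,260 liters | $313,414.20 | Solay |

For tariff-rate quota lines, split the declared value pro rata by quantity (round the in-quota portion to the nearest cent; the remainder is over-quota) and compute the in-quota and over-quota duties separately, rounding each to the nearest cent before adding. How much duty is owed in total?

$43,875.62

Line 1 (M-235, Solay, 7,260 liters, $313,414.20):
Code M-235 is under a tariff-rate quota (threshold 3,377 liters). In-quota: 3,377 liters at 2.5%; over-quota: 3,883 liters at 24%.
Pro-rata value split: in-quota = $313,414.20 × 3,377/7,260 = $145,785.09; over-quota = $313,414.20 − $145,785.09 = $167,629.11.
In-quota duty = $145,785.09 × 2.5% = $3,644.63. Over-quota duty = $167,629.11 × 24% = $40,230.99.
Line duty = $3,644.63 + $40,230.99 = $43,875.62.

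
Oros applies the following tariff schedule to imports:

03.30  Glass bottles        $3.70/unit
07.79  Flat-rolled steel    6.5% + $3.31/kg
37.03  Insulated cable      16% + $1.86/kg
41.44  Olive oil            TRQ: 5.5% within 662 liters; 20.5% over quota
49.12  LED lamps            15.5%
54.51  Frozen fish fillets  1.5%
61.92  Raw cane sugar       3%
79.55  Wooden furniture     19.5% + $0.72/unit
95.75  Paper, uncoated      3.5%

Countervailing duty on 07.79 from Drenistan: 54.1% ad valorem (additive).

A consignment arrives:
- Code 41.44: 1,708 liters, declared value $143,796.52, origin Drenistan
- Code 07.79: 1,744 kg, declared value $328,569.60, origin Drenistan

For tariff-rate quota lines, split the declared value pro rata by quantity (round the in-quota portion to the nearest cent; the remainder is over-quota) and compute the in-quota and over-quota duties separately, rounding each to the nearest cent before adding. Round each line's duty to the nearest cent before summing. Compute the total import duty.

Line 1 (41.44, Drenistan, 1,708 liters, $143,796.52):
Code 41.44 is under a tariff-rate quota (threshold 662 liters). In-quota: 662 liters at 5.5%; over-quota: 1,046 liters at 20.5%.
Pro-rata value split: in-quota = $143,796.52 × 662/1,708 = $55,733.78; over-quota = $143,796.52 − $55,733.78 = $88,062.74.
In-quota duty = $55,733.78 × 5.5% = $3,065.36. Over-quota duty = $88,062.74 × 20.5% = $18,052.86.
Line duty = $3,065.36 + $18,052.86 = $21,118.22.
Line 2 (07.79, Drenistan, 1,744 kg, $328,569.60):
Base rate for 07.79 is 6.5% + $3.31/kg.
Additional duty on 07.79 from Drenistan: +54.1%. Applied ad valorem rate: 6.5% + 54.1% = 60.6%.
Duty = $328,569.60 × 60.6% + 1,744 × $3.31 = $204,885.82.
Total = $21,118.22 + $204,885.82 = $226,004.04.

$226,004.04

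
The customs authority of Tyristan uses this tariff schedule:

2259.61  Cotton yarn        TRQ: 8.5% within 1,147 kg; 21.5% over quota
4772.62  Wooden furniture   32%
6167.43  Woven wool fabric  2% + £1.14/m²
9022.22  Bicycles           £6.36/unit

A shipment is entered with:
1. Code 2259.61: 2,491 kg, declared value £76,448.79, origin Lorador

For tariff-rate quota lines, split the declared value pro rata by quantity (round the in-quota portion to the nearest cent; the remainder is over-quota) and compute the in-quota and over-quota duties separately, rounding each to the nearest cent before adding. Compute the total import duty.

Line 1 (2259.61, Lorador, 2,491 kg, £76,448.79):
Code 2259.61 is under a tariff-rate quota (threshold 1,147 kg). In-quota: 1,147 kg at 8.5%; over-quota: 1,344 kg at 21.5%.
Pro-rata value split: in-quota = £76,448.79 × 1,147/2,491 = £35,201.43; over-quota = £76,448.79 − £35,201.43 = £41,247.36.
In-quota duty = £35,201.43 × 8.5% = £2,992.12. Over-quota duty = £41,247.36 × 21.5% = £8,868.18.
Line duty = £2,992.12 + £8,868.18 = £11,860.30.

£11,860.30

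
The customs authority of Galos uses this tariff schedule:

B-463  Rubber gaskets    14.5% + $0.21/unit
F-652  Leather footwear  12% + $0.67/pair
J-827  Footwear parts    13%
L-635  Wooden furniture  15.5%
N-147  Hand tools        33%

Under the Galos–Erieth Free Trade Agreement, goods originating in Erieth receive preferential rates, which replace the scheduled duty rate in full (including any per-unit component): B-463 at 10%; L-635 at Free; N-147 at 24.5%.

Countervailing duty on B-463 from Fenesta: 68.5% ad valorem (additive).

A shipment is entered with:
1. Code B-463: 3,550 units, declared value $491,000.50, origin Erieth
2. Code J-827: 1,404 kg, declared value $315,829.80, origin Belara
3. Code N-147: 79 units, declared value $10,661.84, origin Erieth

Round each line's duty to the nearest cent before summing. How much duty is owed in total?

Line 1 (B-463, Erieth, 3,550 units, $491,000.50):
Base rate for B-463 is 14.5% + $0.21/unit.
Origin Erieth qualifies under the Galos–Erieth agreement and B-463 is covered: preferential rate 10% applies instead.
The additional-duty order on B-463 targets Fenesta, not Erieth; it does not apply.
Duty = $491,000.50 × 10% = $49,100.05.
Line 2 (J-827, Belara, 1,404 kg, $315,829.80):
Base rate for J-827 is 13%.
Duty = $315,829.80 × 13% = $41,057.87.
Line 3 (N-147, Erieth, 79 units, $10,661.84):
Base rate for N-147 is 33%.
Origin Erieth qualifies under the Galos–Erieth agreement and N-147 is covered: preferential rate 24.5% applies instead.
Duty = $10,661.84 × 24.5% = $2,612.15.
Total = $49,100.05 + $41,057.87 + $2,612.15 = $92,770.07.

$92,770.07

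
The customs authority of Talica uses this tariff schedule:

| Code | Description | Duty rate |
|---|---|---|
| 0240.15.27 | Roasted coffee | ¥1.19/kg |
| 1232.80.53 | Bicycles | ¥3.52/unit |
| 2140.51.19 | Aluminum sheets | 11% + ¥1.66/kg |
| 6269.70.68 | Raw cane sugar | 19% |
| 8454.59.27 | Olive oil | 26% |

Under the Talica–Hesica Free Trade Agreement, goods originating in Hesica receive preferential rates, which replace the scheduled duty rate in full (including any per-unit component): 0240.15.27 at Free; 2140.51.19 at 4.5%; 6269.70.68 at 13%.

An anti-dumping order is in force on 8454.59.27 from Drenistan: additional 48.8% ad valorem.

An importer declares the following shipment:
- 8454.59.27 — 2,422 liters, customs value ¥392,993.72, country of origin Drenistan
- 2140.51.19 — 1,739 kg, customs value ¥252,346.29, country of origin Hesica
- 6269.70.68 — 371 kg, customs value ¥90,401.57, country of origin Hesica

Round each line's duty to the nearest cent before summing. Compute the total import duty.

Line 1 (8454.59.27, Drenistan, 2,422 liters, ¥392,993.72):
Base rate for 8454.59.27 is 26%.
Additional duty on 8454.59.27 from Drenistan: +48.8%. Applied ad valorem rate: 26% + 48.8% = 74.8%.
Duty = ¥392,993.72 × 74.8% = ¥293,959.30.
Line 2 (2140.51.19, Hesica, 1,739 kg, ¥252,346.29):
Base rate for 2140.51.19 is 11% + ¥1.66/kg.
Origin Hesica qualifies under the Talica–Hesica agreement and 2140.51.19 is covered: preferential rate 4.5% applies instead.
Duty = ¥252,346.29 × 4.5% = ¥11,355.58.
Line 3 (6269.70.68, Hesica, 371 kg, ¥90,401.57):
Base rate for 6269.70.68 is 19%.
Origin Hesica qualifies under the Talica–Hesica agreement and 6269.70.68 is covered: preferential rate 13% applies instead.
Duty = ¥90,401.57 × 13% = ¥11,752.20.
Total = ¥293,959.30 + ¥11,355.58 + ¥11,752.20 = ¥317,067.08.

¥317,067.08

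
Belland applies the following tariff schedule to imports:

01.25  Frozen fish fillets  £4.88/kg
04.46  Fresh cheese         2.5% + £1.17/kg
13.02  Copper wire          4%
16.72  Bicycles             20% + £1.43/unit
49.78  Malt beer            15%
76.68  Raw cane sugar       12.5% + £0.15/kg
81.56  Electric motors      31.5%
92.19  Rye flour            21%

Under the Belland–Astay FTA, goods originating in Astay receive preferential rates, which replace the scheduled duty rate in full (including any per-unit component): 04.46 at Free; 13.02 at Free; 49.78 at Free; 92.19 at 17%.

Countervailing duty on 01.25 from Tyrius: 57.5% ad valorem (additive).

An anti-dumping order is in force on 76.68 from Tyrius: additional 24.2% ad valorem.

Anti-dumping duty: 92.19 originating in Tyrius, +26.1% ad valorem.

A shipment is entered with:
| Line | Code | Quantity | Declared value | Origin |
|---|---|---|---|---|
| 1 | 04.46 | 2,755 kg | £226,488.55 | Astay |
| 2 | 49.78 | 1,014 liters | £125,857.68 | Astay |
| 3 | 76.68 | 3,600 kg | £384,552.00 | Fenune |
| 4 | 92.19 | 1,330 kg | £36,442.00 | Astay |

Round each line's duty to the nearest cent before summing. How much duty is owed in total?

Line 1 (04.46, Astay, 2,755 kg, £226,488.55):
Base rate for 04.46 is 2.5% + £1.17/kg.
Origin Astay qualifies under the Belland–Astay agreement and 04.46 is covered: preferential rate Free applies instead.
Duty = £226,488.55 × 0% = £0.00.
Line 2 (49.78, Astay, 1,014 liters, £125,857.68):
Base rate for 49.78 is 15%.
Origin Astay qualifies under the Belland–Astay agreement and 49.78 is covered: preferential rate Free applies instead.
Duty = £125,857.68 × 0% = £0.00.
Line 3 (76.68, Fenune, 3,600 kg, £384,552.00):
Base rate for 76.68 is 12.5% + £0.15/kg.
The additional-duty order on 76.68 targets Tyrius, not Fenune; it does not apply.
Duty = £384,552.00 × 12.5% + 3,600 × £0.15 = £48,609.00.
Line 4 (92.19, Astay, 1,330 kg, £36,442.00):
Base rate for 92.19 is 21%.
Origin Astay qualifies under the Belland–Astay agreement and 92.19 is covered: preferential rate 17% applies instead.
The additional-duty order on 92.19 targets Tyrius, not Astay; it does not apply.
Duty = £36,442.00 × 17% = £6,195.14.
Total = £0.00 + £0.00 + £48,609.00 + £6,195.14 = £54,804.14.

£54,804.14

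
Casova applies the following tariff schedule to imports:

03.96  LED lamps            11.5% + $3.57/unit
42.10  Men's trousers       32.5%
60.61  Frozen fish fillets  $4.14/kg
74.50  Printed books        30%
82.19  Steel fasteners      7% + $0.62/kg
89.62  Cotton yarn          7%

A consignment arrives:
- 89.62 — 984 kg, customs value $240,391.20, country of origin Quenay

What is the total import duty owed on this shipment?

$16,827.38

Line 1 (89.62, Quenay, 984 kg, $240,391.20):
Base rate for 89.62 is 7%.
Duty = $240,391.20 × 7% = $16,827.38.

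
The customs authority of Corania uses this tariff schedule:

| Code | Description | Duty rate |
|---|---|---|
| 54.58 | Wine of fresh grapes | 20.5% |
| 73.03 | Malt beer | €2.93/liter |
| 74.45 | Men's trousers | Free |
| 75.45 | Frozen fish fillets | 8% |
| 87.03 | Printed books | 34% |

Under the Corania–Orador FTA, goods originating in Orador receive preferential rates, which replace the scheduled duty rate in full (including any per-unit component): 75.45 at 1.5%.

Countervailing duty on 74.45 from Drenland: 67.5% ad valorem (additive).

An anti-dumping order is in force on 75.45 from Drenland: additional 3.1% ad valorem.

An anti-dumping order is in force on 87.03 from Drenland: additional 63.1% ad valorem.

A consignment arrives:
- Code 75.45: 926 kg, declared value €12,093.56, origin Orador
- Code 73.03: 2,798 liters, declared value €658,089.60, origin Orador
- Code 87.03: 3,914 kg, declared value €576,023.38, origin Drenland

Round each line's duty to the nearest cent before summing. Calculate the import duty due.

€567,698.24

Line 1 (75.45, Orador, 926 kg, €12,093.56):
Base rate for 75.45 is 8%.
Origin Orador qualifies under the Corania–Orador agreement and 75.45 is covered: preferential rate 1.5% applies instead.
The additional-duty order on 75.45 targets Drenland, not Orador; it does not apply.
Duty = €12,093.56 × 1.5% = €181.40.
Line 2 (73.03, Orador, 2,798 liters, €658,089.60):
Base rate for 73.03 is €2.93/liter.
Origin Orador is the FTA partner but 73.03 is not on the preference list; base rate stands.
Duty = 2,798 × €2.93 = €8,198.14.
Line 3 (87.03, Drenland, 3,914 kg, €576,023.38):
Base rate for 87.03 is 34%.
Additional duty on 87.03 from Drenland: +63.1%. Applied ad valorem rate: 34% + 63.1% = 97.1%.
Duty = €576,023.38 × 97.1% = €559,318.70.
Total = €181.40 + €8,198.14 + €559,318.70 = €567,698.24.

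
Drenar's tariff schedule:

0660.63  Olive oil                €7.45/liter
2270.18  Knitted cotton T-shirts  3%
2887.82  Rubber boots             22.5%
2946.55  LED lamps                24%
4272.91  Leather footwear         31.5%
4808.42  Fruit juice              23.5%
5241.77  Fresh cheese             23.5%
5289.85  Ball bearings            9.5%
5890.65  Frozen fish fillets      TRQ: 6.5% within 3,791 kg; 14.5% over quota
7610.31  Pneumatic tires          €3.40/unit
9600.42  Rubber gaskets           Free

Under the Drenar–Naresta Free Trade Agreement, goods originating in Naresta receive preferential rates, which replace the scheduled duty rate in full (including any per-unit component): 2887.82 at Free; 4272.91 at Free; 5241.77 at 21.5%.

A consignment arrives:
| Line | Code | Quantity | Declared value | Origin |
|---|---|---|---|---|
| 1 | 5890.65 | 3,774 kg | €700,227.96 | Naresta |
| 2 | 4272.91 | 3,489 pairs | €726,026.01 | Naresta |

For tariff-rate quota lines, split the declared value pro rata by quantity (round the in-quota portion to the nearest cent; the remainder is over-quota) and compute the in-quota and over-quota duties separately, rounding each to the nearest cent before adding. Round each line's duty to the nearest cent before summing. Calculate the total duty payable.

€45,514.82

Line 1 (5890.65, Naresta, 3,774 kg, €700,227.96):
Code 5890.65 is under a tariff-rate quota (threshold 3,791 kg). Quantity 3,774 kg is within the quota, so the in-quota rate 6.5% applies to the full value.
Duty = €700,227.96 × 6.5% = €45,514.82.
Line 2 (4272.91, Naresta, 3,489 pairs, €726,026.01):
Base rate for 4272.91 is 31.5%.
Origin Naresta qualifies under the Drenar–Naresta agreement and 4272.91 is covered: preferential rate Free applies instead.
Duty = €726,026.01 × 0% = €0.00.
Total = €45,514.82 + €0.00 = €45,514.82.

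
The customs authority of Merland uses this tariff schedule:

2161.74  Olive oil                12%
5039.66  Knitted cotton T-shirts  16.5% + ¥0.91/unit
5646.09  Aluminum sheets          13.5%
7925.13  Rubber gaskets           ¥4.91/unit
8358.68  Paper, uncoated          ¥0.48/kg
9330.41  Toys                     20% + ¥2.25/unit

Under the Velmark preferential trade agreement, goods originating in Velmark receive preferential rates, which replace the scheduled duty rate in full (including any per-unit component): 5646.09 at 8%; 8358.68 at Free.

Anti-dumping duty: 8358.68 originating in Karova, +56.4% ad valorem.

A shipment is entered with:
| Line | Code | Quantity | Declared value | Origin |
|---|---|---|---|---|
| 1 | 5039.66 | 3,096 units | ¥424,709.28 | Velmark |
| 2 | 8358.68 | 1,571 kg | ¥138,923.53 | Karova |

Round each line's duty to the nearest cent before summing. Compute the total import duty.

¥152,001.34

Line 1 (5039.66, Velmark, 3,096 units, ¥424,709.28):
Base rate for 5039.66 is 16.5% + ¥0.91/unit.
Origin Velmark is the FTA partner but 5039.66 is not on the preference list; base rate stands.
Duty = ¥424,709.28 × 16.5% + 3,096 × ¥0.91 = ¥72,894.39.
Line 2 (8358.68, Karova, 1,571 kg, ¥138,923.53):
Base rate for 8358.68 is ¥0.48/kg.
8358.68 has an FTA preferential rate, but origin Karova is not Velmark; base rate stands.
Additional duty on 8358.68 from Karova: +56.4% ad valorem. Applied ad valorem rate = 56.4%.
Duty = ¥138,923.53 × 56.4% + 1,571 × ¥0.48 = ¥79,106.95.
Total = ¥72,894.39 + ¥79,106.95 = ¥152,001.34.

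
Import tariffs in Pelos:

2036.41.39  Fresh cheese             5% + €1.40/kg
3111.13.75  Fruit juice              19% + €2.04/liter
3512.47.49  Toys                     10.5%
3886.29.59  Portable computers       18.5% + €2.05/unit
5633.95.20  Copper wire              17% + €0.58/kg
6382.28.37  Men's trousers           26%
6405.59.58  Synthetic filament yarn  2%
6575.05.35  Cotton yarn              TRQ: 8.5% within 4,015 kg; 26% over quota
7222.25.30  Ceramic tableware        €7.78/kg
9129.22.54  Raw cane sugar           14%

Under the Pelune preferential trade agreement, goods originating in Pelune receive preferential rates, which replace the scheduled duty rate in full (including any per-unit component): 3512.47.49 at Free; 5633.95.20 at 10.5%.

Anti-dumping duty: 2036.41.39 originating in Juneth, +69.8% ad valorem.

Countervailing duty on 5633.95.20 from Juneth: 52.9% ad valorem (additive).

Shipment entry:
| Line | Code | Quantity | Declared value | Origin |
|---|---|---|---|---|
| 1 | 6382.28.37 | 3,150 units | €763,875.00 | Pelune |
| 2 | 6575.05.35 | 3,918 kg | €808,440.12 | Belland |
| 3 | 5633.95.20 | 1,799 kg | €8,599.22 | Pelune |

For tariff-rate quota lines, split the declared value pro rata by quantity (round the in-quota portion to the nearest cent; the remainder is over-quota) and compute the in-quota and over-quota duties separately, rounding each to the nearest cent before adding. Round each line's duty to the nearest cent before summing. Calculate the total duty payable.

Line 1 (6382.28.37, Pelune, 3,150 units, €763,875.00):
Base rate for 6382.28.37 is 26%.
Origin Pelune is the FTA partner but 6382.28.37 is not on the preference list; base rate stands.
Duty = €763,875.00 × 26% = €198,607.50.
Line 2 (6575.05.35, Belland, 3,918 kg, €808,440.12):
Code 6575.05.35 is under a tariff-rate quota (threshold 4,015 kg). Quantity 3,918 kg is within the quota, so the in-quota rate 8.5% applies to the full value.
Duty = €808,440.12 × 8.5% = €68,717.41.
Line 3 (5633.95.20, Pelune, 1,799 kg, €8,599.22):
Base rate for 5633.95.20 is 17% + €0.58/kg.
Origin Pelune qualifies under the Pelos–Pelune agreement and 5633.95.20 is covered: preferential rate 10.5% applies instead.
The additional-duty order on 5633.95.20 targets Juneth, not Pelune; it does not apply.
Duty = €8,599.22 × 10.5% = €902.92.
Total = €198,607.50 + €68,717.41 + €902.92 = €268,227.83.

€268,227.83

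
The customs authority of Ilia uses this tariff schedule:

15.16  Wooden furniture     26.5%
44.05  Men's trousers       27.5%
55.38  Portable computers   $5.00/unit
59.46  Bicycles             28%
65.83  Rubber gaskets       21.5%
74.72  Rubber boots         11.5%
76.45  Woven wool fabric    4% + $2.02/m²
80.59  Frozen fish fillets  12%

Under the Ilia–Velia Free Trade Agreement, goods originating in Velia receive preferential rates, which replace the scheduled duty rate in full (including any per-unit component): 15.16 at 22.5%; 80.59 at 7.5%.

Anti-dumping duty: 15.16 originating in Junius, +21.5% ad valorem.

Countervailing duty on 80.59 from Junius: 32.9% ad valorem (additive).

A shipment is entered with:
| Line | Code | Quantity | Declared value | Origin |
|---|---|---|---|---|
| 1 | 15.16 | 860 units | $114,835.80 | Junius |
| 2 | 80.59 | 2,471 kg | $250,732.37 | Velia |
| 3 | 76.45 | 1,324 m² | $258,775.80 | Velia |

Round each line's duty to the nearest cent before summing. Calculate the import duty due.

Line 1 (15.16, Junius, 860 units, $114,835.80):
Base rate for 15.16 is 26.5%.
15.16 has an FTA preferential rate, but origin Junius is not Velia; base rate stands.
Additional duty on 15.16 from Junius: +21.5%. Applied ad valorem rate: 26.5% + 21.5% = 48%.
Duty = $114,835.80 × 48% = $55,121.18.
Line 2 (80.59, Velia, 2,471 kg, $250,732.37):
Base rate for 80.59 is 12%.
Origin Velia qualifies under the Ilia–Velia agreement and 80.59 is covered: preferential rate 7.5% applies instead.
The additional-duty order on 80.59 targets Junius, not Velia; it does not apply.
Duty = $250,732.37 × 7.5% = $18,804.93.
Line 3 (76.45, Velia, 1,324 m², $258,775.80):
Base rate for 76.45 is 4% + $2.02/m².
Origin Velia is the FTA partner but 76.45 is not on the preference list; base rate stands.
Duty = $258,775.80 × 4% + 1,324 × $2.02 = $13,025.51.
Total = $55,121.18 + $18,804.93 + $13,025.51 = $86,951.62.

$86,951.62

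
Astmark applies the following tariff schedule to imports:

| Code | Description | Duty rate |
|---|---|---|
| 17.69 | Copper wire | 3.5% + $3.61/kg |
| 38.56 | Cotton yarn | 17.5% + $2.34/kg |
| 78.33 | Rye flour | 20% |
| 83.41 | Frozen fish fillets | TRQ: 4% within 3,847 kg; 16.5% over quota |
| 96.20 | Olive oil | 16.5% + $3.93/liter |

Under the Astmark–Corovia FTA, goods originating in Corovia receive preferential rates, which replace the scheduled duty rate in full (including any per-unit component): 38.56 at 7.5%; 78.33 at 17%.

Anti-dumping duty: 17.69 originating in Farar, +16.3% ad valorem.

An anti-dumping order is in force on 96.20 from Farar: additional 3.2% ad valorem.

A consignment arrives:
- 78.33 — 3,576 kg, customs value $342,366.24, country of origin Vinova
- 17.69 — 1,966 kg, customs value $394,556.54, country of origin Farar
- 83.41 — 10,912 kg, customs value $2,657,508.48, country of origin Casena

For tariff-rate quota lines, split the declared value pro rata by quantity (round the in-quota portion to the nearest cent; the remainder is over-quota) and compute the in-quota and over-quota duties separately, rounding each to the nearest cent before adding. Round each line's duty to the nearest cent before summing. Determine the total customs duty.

$475,069.31

Line 1 (78.33, Vinova, 3,576 kg, $342,366.24):
Base rate for 78.33 is 20%.
78.33 has an FTA preferential rate, but origin Vinova is not Corovia; base rate stands.
Duty = $342,366.24 × 20% = $68,473.25.
Line 2 (17.69, Farar, 1,966 kg, $394,556.54):
Base rate for 17.69 is 3.5% + $3.61/kg.
Additional duty on 17.69 from Farar: +16.3%. Applied ad valorem rate: 3.5% + 16.3% = 19.8%.
Duty = $394,556.54 × 19.8% + 1,966 × $3.61 = $85,219.45.
Line 3 (83.41, Casena, 10,912 kg, $2,657,508.48):
Code 83.41 is under a tariff-rate quota (threshold 3,847 kg). In-quota: 3,847 kg at 4%; over-quota: 7,065 kg at 16.5%.
Pro-rata value split: in-quota = $2,657,508.48 × 3,847/10,912 = $936,898.38; over-quota = $2,657,508.48 − $936,898.38 = $1,720,610.10.
In-quota duty = $936,898.38 × 4% = $37,475.94. Over-quota duty = $1,720,610.10 × 16.5% = $283,900.67.
Line duty = $37,475.94 + $283,900.67 = $321,376.61.
Total = $68,473.25 + $85,219.45 + $321,376.61 = $475,069.31.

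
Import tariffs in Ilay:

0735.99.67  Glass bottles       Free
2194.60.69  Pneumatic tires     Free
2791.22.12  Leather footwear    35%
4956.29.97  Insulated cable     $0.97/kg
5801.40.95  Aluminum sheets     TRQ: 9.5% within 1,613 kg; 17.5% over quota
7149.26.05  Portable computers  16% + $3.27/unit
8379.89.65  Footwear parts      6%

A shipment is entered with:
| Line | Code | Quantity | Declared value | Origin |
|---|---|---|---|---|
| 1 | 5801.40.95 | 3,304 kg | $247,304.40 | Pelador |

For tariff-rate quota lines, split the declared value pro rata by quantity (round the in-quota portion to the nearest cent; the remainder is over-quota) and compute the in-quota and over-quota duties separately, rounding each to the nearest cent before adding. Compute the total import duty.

$33,619.63

Line 1 (5801.40.95, Pelador, 3,304 kg, $247,304.40):
Code 5801.40.95 is under a tariff-rate quota (threshold 1,613 kg). In-quota: 1,613 kg at 9.5%; over-quota: 1,691 kg at 17.5%.
Pro-rata value split: in-quota = $247,304.40 × 1,613/3,304 = $120,733.05; over-quota = $247,304.40 − $120,733.05 = $126,571.35.
In-quota duty = $120,733.05 × 9.5% = $11,469.64. Over-quota duty = $126,571.35 × 17.5% = $22,149.99.
Line duty = $11,469.64 + $22,149.99 = $33,619.63.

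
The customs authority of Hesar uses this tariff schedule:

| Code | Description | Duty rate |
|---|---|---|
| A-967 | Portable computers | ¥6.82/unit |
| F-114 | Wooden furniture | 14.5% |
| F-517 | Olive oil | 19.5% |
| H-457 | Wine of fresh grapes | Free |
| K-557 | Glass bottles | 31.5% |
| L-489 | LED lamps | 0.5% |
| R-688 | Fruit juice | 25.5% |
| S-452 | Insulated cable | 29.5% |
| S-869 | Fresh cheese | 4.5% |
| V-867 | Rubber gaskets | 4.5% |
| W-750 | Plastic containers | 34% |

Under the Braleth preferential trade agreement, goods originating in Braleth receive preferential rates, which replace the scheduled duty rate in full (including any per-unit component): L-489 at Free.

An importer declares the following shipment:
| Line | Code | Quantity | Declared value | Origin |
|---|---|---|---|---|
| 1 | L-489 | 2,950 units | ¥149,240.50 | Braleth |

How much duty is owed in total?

¥0.00

Line 1 (L-489, Braleth, 2,950 units, ¥149,240.50):
Base rate for L-489 is 0.5%.
Origin Braleth qualifies under the Hesar–Braleth agreement and L-489 is covered: preferential rate Free applies instead.
Duty = ¥149,240.50 × 0% = ¥0.00.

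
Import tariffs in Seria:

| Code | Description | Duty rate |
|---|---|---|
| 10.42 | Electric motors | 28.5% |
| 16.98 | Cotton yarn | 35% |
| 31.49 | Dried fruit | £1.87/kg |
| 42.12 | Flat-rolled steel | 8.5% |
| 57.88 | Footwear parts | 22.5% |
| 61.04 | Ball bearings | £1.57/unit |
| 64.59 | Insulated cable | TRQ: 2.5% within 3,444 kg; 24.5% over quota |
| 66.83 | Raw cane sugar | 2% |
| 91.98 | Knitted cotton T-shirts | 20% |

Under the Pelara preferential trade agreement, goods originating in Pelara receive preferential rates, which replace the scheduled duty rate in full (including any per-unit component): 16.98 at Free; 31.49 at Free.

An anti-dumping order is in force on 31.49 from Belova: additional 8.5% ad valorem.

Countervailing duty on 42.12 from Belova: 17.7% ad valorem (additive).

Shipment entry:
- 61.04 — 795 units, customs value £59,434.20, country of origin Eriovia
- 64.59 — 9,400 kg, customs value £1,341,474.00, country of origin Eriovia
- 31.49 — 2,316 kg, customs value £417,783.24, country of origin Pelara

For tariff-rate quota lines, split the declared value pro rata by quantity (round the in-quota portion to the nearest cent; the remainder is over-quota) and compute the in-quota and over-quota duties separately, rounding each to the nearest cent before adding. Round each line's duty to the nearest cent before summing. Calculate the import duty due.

Line 1 (61.04, Eriovia, 795 units, £59,434.20):
Base rate for 61.04 is £1.57/unit.
Duty = 795 × £1.57 = £1,248.15.
Line 2 (64.59, Eriovia, 9,400 kg, £1,341,474.00):
Code 64.59 is under a tariff-rate quota (threshold 3,444 kg). In-quota: 3,444 kg at 2.5%; over-quota: 5,956 kg at 24.5%.
Pro-rata value split: in-quota = £1,341,474.00 × 3,444/9,400 = £491,493.24; over-quota = £1,341,474.00 − £491,493.24 = £849,980.76.
In-quota duty = £491,493.24 × 2.5% = £12,287.33. Over-quota duty = £849,980.76 × 24.5% = £208,245.29.
Line duty = £12,287.33 + £208,245.29 = £220,532.62.
Line 3 (31.49, Pelara, 2,316 kg, £417,783.24):
Base rate for 31.49 is £1.87/kg.
Origin Pelara qualifies under the Seria–Pelara agreement and 31.49 is covered: preferential rate Free applies instead.
The additional-duty order on 31.49 targets Belova, not Pelara; it does not apply.
Duty = £417,783.24 × 0% = £0.00.
Total = £1,248.15 + £220,532.62 + £0.00 = £221,780.77.

£221,780.77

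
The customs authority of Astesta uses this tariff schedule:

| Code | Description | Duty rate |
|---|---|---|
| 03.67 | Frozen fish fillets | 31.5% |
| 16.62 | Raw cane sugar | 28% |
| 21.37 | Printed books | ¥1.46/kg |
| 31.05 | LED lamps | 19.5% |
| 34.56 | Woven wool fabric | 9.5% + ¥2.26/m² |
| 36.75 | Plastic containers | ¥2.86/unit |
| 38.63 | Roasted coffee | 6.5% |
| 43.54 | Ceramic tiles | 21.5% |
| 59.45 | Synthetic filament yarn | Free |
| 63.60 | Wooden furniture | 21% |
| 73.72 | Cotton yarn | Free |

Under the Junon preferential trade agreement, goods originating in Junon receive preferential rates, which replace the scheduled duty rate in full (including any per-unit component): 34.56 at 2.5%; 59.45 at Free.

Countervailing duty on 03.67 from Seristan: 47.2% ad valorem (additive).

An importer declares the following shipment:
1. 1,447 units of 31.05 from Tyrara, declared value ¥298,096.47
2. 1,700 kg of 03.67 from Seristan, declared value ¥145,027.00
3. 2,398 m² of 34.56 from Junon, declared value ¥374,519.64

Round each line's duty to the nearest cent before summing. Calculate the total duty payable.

¥181,628.05

Line 1 (31.05, Tyrara, 1,447 units, ¥298,096.47):
Base rate for 31.05 is 19.5%.
Duty = ¥298,096.47 × 19.5% = ¥58,128.81.
Line 2 (03.67, Seristan, 1,700 kg, ¥145,027.00):
Base rate for 03.67 is 31.5%.
Additional duty on 03.67 from Seristan: +47.2%. Applied ad valorem rate: 31.5% + 47.2% = 78.7%.
Duty = ¥145,027.00 × 78.7% = ¥114,136.25.
Line 3 (34.56, Junon, 2,398 m², ¥374,519.64):
Base rate for 34.56 is 9.5% + ¥2.26/m².
Origin Junon qualifies under the Astesta–Junon agreement and 34.56 is covered: preferential rate 2.5% applies instead.
Duty = ¥374,519.64 × 2.5% = ¥9,362.99.
Total = ¥58,128.81 + ¥114,136.25 + ¥9,362.99 = ¥181,628.05.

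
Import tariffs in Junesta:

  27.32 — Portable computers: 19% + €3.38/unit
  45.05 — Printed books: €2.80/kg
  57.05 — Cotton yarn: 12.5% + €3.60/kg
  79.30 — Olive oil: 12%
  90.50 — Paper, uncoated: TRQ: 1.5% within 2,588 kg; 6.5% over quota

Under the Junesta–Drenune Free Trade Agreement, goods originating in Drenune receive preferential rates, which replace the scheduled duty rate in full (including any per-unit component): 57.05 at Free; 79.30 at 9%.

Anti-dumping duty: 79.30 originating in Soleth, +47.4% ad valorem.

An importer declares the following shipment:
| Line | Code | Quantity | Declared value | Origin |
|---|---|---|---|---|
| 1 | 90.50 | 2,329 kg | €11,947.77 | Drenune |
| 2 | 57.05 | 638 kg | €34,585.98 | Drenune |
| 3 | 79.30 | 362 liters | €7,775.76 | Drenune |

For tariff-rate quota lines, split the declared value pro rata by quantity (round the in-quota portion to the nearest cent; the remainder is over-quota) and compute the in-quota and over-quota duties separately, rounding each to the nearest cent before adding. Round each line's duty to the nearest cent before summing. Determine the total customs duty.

Line 1 (90.50, Drenune, 2,329 kg, €11,947.77):
Code 90.50 is under a tariff-rate quota (threshold 2,588 kg). Quantity 2,329 kg is within the quota, so the in-quota rate 1.5% applies to the full value.
Duty = €11,947.77 × 1.5% = €179.22.
Line 2 (57.05, Drenune, 638 kg, €34,585.98):
Base rate for 57.05 is 12.5% + €3.60/kg.
Origin Drenune qualifies under the Junesta–Drenune agreement and 57.05 is covered: preferential rate Free applies instead.
Duty = €34,585.98 × 0% = €0.00.
Line 3 (79.30, Drenune, 362 liters, €7,775.76):
Base rate for 79.30 is 12%.
Origin Drenune qualifies under the Junesta–Drenune agreement and 79.30 is covered: preferential rate 9% applies instead.
The additional-duty order on 79.30 targets Soleth, not Drenune; it does not apply.
Duty = €7,775.76 × 9% = €699.82.
Total = €179.22 + €0.00 + €699.82 = €879.04.

€879.04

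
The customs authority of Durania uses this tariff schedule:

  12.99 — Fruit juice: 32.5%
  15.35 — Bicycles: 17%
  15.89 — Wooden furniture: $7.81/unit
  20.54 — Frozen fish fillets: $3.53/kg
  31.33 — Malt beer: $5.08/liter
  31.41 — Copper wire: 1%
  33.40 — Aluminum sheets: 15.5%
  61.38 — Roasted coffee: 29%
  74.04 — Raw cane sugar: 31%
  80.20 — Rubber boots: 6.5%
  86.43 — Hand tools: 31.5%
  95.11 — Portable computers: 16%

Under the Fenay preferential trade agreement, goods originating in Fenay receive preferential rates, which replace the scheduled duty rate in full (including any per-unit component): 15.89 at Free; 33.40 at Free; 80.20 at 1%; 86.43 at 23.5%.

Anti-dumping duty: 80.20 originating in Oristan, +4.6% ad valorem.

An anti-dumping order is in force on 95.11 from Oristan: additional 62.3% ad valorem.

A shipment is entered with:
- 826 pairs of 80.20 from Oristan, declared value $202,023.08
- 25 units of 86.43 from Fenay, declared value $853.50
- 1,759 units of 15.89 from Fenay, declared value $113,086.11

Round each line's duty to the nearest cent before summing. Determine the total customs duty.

$22,625.13

Line 1 (80.20, Oristan, 826 pairs, $202,023.08):
Base rate for 80.20 is 6.5%.
80.20 has an FTA preferential rate, but origin Oristan is not Fenay; base rate stands.
Additional duty on 80.20 from Oristan: +4.6%. Applied ad valorem rate: 6.5% + 4.6% = 11.1%.
Duty = $202,023.08 × 11.1% = $22,424.56.
Line 2 (86.43, Fenay, 25 units, $853.50):
Base rate for 86.43 is 31.5%.
Origin Fenay qualifies under the Durania–Fenay agreement and 86.43 is covered: preferential rate 23.5% applies instead.
Duty = $853.50 × 23.5% = $200.57.
Line 3 (15.89, Fenay, 1,759 units, $113,086.11):
Base rate for 15.89 is $7.81/unit.
Origin Fenay qualifies under the Durania–Fenay agreement and 15.89 is covered: preferential rate Free applies instead.
Duty = $113,086.11 × 0% = $0.00.
Total = $22,424.56 + $200.57 + $0.00 = $22,625.13.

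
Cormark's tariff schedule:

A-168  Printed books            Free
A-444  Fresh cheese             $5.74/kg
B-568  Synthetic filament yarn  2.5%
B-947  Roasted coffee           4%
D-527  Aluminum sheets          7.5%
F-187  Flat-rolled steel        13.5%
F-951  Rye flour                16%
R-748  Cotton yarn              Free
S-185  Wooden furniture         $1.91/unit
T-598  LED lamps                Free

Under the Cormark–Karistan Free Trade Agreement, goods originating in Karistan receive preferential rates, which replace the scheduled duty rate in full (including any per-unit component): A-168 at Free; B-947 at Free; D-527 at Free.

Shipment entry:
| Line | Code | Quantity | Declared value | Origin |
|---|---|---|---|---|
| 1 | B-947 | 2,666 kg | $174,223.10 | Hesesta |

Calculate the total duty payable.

Line 1 (B-947, Hesesta, 2,666 kg, $174,223.10):
Base rate for B-947 is 4%.
B-947 has an FTA preferential rate, but origin Hesesta is not Karistan; base rate stands.
Duty = $174,223.10 × 4% = $6,968.92.

$6,968.92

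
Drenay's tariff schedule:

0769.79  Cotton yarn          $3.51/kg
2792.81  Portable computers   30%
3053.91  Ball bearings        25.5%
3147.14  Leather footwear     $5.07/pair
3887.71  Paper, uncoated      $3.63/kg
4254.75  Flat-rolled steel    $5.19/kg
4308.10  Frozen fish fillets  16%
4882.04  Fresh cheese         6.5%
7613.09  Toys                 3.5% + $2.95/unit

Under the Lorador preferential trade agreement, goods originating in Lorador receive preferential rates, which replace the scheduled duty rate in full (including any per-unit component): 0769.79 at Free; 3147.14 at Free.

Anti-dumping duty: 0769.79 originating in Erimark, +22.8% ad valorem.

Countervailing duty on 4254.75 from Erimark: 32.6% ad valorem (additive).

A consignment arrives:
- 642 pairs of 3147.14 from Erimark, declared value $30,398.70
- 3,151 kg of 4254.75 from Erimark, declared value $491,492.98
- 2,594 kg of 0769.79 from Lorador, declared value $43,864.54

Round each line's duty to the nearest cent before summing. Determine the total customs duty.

Line 1 (3147.14, Erimark, 642 pairs, $30,398.70):
Base rate for 3147.14 is $5.07/pair.
3147.14 has an FTA preferential rate, but origin Erimark is not Lorador; base rate stands.
Duty = 642 × $5.07 = $3,254.94.
Line 2 (4254.75, Erimark, 3,151 kg, $491,492.98):
Base rate for 4254.75 is $5.19/kg.
Additional duty on 4254.75 from Erimark: +32.6% ad valorem. Applied ad valorem rate = 32.6%.
Duty = $491,492.98 × 32.6% + 3,151 × $5.19 = $176,580.40.
Line 3 (0769.79, Lorador, 2,594 kg, $43,864.54):
Base rate for 0769.79 is $3.51/kg.
Origin Lorador qualifies under the Drenay–Lorador agreement and 0769.79 is covered: preferential rate Free applies instead.
The additional-duty order on 0769.79 targets Erimark, not Lorador; it does not apply.
Duty = $43,864.54 × 0% = $0.00.
Total = $3,254.94 + $176,580.40 + $0.00 = $179,835.34.

$179,835.34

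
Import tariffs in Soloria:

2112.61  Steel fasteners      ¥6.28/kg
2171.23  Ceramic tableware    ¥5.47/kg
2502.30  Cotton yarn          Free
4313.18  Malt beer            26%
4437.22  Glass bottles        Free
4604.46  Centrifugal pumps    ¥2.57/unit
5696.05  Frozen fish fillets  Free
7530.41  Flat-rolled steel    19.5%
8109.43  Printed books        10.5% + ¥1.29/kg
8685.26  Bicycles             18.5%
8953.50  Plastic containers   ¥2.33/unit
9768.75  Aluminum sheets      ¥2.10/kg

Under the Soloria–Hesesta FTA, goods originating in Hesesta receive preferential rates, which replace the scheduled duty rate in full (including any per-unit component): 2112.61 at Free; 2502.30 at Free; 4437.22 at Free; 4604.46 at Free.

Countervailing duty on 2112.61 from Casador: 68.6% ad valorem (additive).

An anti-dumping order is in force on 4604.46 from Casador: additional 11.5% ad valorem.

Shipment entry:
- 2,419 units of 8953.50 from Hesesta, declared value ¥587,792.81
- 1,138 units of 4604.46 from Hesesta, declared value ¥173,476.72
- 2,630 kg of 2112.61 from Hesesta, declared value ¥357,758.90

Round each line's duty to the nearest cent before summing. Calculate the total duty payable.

Line 1 (8953.50, Hesesta, 2,419 units, ¥587,792.81):
Base rate for 8953.50 is ¥2.33/unit.
Origin Hesesta is the FTA partner but 8953.50 is not on the preference list; base rate stands.
Duty = 2,419 × ¥2.33 = ¥5,636.27.
Line 2 (4604.46, Hesesta, 1,138 units, ¥173,476.72):
Base rate for 4604.46 is ¥2.57/unit.
Origin Hesesta qualifies under the Soloria–Hesesta agreement and 4604.46 is covered: preferential rate Free applies instead.
The additional-duty order on 4604.46 targets Casador, not Hesesta; it does not apply.
Duty = ¥173,476.72 × 0% = ¥0.00.
Line 3 (2112.61, Hesesta, 2,630 kg, ¥357,758.90):
Base rate for 2112.61 is ¥6.28/kg.
Origin Hesesta qualifies under the Soloria–Hesesta agreement and 2112.61 is covered: preferential rate Free applies instead.
The additional-duty order on 2112.61 targets Casador, not Hesesta; it does not apply.
Duty = ¥357,758.90 × 0% = ¥0.00.
Total = ¥5,636.27 + ¥0.00 + ¥0.00 = ¥5,636.27.

¥5,636.27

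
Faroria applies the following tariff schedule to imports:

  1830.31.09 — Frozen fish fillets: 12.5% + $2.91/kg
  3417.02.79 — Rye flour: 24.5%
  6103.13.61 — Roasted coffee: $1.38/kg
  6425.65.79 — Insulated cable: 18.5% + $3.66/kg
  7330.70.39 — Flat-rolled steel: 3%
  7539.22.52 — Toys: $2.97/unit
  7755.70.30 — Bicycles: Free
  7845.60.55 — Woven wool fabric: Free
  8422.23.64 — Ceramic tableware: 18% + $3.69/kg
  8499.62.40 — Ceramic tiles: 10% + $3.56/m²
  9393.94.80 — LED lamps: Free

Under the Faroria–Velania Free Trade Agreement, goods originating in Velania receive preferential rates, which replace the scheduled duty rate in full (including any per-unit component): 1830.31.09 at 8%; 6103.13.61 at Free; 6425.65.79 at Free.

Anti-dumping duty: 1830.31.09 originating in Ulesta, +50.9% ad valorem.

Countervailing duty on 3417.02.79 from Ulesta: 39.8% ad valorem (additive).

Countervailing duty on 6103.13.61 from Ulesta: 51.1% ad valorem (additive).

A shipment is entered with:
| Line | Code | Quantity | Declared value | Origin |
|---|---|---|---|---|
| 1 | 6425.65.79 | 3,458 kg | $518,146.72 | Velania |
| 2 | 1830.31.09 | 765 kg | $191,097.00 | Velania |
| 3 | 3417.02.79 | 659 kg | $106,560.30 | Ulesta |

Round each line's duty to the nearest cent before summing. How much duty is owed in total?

$83,806.03

Line 1 (6425.65.79, Velania, 3,458 kg, $518,146.72):
Base rate for 6425.65.79 is 18.5% + $3.66/kg.
Origin Velania qualifies under the Faroria–Velania agreement and 6425.65.79 is covered: preferential rate Free applies instead.
Duty = $518,146.72 × 0% = $0.00.
Line 2 (1830.31.09, Velania, 765 kg, $191,097.00):
Base rate for 1830.31.09 is 12.5% + $2.91/kg.
Origin Velania qualifies under the Faroria–Velania agreement and 1830.31.09 is covered: preferential rate 8% applies instead.
The additional-duty order on 1830.31.09 targets Ulesta, not Velania; it does not apply.
Duty = $191,097.00 × 8% = $15,287.76.
Line 3 (3417.02.79, Ulesta, 659 kg, $106,560.30):
Base rate for 3417.02.79 is 24.5%.
Additional duty on 3417.02.79 from Ulesta: +39.8%. Applied ad valorem rate: 24.5% + 39.8% = 64.3%.
Duty = $106,560.30 × 64.3% = $68,518.27.
Total = $0.00 + $15,287.76 + $68,518.27 = $83,806.03.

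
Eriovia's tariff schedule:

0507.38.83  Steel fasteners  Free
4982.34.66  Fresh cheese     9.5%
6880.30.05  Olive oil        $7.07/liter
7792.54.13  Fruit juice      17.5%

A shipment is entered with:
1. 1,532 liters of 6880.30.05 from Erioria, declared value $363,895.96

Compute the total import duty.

$10,831.24

Line 1 (6880.30.05, Erioria, 1,532 liters, $363,895.96):
Base rate for 6880.30.05 is $7.07/liter.
Duty = 1,532 × $7.07 = $10,831.24.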